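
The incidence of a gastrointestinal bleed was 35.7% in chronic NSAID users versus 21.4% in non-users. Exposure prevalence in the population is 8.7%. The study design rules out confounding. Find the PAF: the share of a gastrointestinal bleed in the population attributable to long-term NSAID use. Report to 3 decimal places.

PAF ≈ 0.055

p₁ = 0.357, p₀ = 0.214.
Overall risk P(Y=1) = π·p₁ + (1−π)·p₀ = 0.087×0.357 + 0.913×0.214 = 0.22644.
Under exogeneity, PAF = [P(Y=1) − p₀] / P(Y=1).
PAF = (0.22644 − 0.214) / 0.22644 ≈ 0.0549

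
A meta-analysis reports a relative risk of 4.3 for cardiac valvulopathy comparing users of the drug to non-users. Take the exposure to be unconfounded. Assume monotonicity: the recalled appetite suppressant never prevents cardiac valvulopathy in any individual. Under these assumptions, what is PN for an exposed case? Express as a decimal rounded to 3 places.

PN ≈ 0.767

Under exogeneity and monotonicity, PN = (RR − 1) / RR = 1 − 1/RR.
PN = (4.3 − 1) / 4.3 = 3.3 / 4.3 ≈ 0.7674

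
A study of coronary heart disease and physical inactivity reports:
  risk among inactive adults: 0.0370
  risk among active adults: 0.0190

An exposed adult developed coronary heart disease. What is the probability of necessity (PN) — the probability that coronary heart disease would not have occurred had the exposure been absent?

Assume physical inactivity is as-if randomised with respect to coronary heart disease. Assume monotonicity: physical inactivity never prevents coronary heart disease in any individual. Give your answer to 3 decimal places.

Let p₁ = 0.037, p₀ = 0.019.
Under exogeneity and monotonicity, PN = (p₁ − p₀) / p₁.
PN = (0.037 − 0.019) / 0.037 = 0.018 / 0.037 ≈ 0.4865

PN ≈ 0.486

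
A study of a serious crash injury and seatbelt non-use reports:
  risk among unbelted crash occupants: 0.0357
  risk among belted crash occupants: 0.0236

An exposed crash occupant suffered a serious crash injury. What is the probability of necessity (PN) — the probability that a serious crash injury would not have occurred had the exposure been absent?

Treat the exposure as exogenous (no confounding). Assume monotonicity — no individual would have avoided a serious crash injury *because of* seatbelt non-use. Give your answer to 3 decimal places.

PN ≈ 0.339

Let p₁ = 0.0357, p₀ = 0.0236.
Under exogeneity and monotonicity, PN = (p₁ − p₀) / p₁.
PN = (0.0357 − 0.0236) / 0.0357 = 0.0121 / 0.0357 ≈ 0.3389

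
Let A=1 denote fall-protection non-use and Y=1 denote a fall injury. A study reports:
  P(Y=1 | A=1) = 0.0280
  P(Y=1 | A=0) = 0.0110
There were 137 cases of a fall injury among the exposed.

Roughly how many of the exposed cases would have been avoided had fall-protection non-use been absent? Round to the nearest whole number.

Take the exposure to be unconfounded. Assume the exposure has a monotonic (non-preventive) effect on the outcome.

Let p₁ = 0.028, p₀ = 0.011.
PN = (p₁ − p₀)/p₁ = (0.028 − 0.011) / 0.028 ≈ 0.60714.
Attributable cases ≈ PN × (exposed cases) = 0.60714 × 137 ≈ 83.18.

about 83 cases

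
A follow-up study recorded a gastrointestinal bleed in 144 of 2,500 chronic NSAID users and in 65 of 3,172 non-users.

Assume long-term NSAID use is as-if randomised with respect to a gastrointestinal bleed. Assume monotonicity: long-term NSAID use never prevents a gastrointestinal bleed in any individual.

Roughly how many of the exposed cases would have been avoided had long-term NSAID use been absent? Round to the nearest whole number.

p₁ = P(outcome | exposed) = 144/2500 = 0.0576
p₀ = P(outcome | unexposed) = 65/3172 = 0.020492
PN = (p₁ − p₀)/p₁ = (0.0576 − 0.020492) / 0.0576 ≈ 0.64424.
Attributable cases ≈ PN × (exposed cases) = 0.64424 × 144 ≈ 92.77.

about 93 cases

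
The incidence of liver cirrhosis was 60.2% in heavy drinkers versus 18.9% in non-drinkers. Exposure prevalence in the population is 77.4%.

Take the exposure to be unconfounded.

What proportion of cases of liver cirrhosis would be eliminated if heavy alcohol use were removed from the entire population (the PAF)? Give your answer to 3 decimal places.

PAF ≈ 0.628

p₁ = 0.602, p₀ = 0.189.
Overall risk P(Y=1) = π·p₁ + (1−π)·p₀ = 0.774×0.602 + 0.226×0.189 = 0.50866.
Under exogeneity, PAF = [P(Y=1) − p₀] / P(Y=1).
PAF = (0.50866 − 0.189) / 0.50866 ≈ 0.6284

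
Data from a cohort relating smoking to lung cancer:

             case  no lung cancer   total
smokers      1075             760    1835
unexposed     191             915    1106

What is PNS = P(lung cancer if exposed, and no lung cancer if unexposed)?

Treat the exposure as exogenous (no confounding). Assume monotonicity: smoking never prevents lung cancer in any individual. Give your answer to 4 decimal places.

PNS ≈ 0.4131

p₁ = P(outcome | exposed) = 1075/1835 = 0.58583
p₀ = P(outcome | unexposed) = 191/1106 = 0.17269
Under exogeneity and monotonicity, PNS = p₁ − p₀.
PNS = 0.58583 − 0.17269 = 0.41314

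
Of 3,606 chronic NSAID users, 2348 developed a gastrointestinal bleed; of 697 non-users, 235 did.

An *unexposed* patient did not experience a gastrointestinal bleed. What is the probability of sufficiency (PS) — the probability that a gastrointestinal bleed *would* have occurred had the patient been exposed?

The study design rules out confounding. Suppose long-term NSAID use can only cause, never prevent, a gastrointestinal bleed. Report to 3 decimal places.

p₁ = P(outcome | exposed) = 2348/3606 = 0.65114
p₀ = P(outcome | unexposed) = 235/697 = 0.33716
Under exogeneity and monotonicity, PS = (p₁ − p₀) / (1 − p₀).
PS = (0.65114 − 0.33716) / (1 − 0.33716) = 0.31398 / 0.66284 ≈ 0.4737

PS ≈ 0.474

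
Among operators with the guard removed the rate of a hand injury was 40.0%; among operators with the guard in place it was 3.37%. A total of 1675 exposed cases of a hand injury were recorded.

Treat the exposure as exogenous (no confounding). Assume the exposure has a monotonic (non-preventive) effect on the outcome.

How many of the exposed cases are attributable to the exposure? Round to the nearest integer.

about 1534 cases

p₁ = 0.4, p₀ = 0.0337.
PN = (p₁ − p₀)/p₁ = (0.4 − 0.0337) / 0.4 ≈ 0.91575.
Attributable cases ≈ PN × (exposed cases) = 0.91575 × 1675 ≈ 1533.88.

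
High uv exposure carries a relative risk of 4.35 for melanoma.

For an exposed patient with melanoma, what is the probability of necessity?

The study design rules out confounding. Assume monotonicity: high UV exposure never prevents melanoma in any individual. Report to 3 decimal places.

PN ≈ 0.770

Under exogeneity and monotonicity, PN = (RR − 1) / RR = 1 − 1/RR.
PN = (4.35 − 1) / 4.35 = 3.35 / 4.35 ≈ 0.7701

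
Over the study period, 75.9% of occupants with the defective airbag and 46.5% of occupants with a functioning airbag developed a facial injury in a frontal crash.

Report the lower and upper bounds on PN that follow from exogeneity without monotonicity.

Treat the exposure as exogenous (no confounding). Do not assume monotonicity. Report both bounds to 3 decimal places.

p₁ = 0.759, p₀ = 0.465.
Under exogeneity alone the bounds on PN are max{0,(p₁−p₀)/p₁} ≤ PN ≤ min{1,(1−p₀)/p₁}.
  lower = (p₁ − p₀)/p₁ = 0.294 / 0.759 ≈ 0.3874
  upper = min{1, (1 − p₀)/p₁} = 0.535 / 0.759 ≈ 0.7049

0.387 ≤ PN ≤ 0.705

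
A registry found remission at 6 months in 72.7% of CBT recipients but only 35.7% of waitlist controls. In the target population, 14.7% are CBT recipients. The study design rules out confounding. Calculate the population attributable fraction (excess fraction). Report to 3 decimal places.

p₁ = 0.727, p₀ = 0.357.
Overall risk P(Y=1) = π·p₁ + (1−π)·p₀ = 0.147×0.727 + 0.853×0.357 = 0.41139.
Under exogeneity, PAF = [P(Y=1) − p₀] / P(Y=1).
PAF = (0.41139 − 0.357) / 0.41139 ≈ 0.1322

PAF ≈ 0.132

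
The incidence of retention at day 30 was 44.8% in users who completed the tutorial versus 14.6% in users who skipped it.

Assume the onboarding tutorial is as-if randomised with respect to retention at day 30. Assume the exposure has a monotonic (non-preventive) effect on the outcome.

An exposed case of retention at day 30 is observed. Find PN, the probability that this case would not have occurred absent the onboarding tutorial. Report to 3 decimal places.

p₁ = 0.448, p₀ = 0.146.
Under exogeneity and monotonicity, PN = (p₁ − p₀) / p₁.
PN = (0.448 − 0.146) / 0.448 = 0.302 / 0.448 ≈ 0.6741

PN ≈ 0.674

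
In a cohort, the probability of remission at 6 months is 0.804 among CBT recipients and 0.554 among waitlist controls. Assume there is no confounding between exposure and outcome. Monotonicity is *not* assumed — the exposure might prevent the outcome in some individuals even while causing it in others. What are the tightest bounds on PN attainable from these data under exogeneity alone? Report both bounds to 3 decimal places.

0.311 ≤ PN ≤ 0.555

Let p₁ = 0.804, p₀ = 0.554.
Under exogeneity alone the bounds on PN are max{0,(p₁−p₀)/p₁} ≤ PN ≤ min{1,(1−p₀)/p₁}.
  lower = (p₁ − p₀)/p₁ = 0.25 / 0.804 ≈ 0.3109
  upper = min{1, (1 − p₀)/p₁} = 0.446 / 0.804 ≈ 0.5547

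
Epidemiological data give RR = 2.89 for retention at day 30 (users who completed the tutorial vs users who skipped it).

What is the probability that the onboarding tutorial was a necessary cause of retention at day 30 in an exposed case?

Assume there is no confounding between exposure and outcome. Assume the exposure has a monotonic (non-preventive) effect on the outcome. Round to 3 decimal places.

Under exogeneity and monotonicity, PN = (RR − 1) / RR = 1 − 1/RR.
PN = (2.89 − 1) / 2.89 = 1.89 / 2.89 ≈ 0.6540

PN ≈ 0.654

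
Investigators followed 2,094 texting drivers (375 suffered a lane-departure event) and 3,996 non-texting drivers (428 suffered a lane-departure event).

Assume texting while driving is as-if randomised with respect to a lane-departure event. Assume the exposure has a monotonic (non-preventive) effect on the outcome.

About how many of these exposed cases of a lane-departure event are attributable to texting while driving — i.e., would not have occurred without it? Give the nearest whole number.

p₁ = P(outcome | exposed) = 375/2094 = 0.17908
p₀ = P(outcome | unexposed) = 428/3996 = 0.10711
PN = (p₁ − p₀)/p₁ = (0.17908 − 0.10711) / 0.17908 ≈ 0.40191.
Attributable cases ≈ PN × (exposed cases) = 0.40191 × 375 ≈ 150.72.

about 151 cases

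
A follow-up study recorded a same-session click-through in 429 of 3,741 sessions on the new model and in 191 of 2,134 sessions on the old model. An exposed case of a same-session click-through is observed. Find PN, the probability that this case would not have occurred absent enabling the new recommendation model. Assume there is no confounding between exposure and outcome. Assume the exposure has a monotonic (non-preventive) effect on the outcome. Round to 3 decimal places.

PN ≈ 0.220

p₁ = P(outcome | exposed) = 429/3741 = 0.11468
p₀ = P(outcome | unexposed) = 191/2134 = 0.089503
Under exogeneity and monotonicity, PN = (p₁ − p₀) / p₁.
PN = (0.11468 − 0.089503) / 0.11468 = 0.025172 / 0.11468 ≈ 0.2195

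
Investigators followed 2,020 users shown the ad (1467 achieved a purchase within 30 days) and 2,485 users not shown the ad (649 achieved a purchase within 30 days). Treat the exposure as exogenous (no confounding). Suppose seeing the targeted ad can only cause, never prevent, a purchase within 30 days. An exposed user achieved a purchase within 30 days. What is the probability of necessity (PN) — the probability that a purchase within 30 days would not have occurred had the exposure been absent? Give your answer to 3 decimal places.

PN ≈ 0.640

p₁ = P(outcome | exposed) = 1467/2020 = 0.72624
p₀ = P(outcome | unexposed) = 649/2485 = 0.26117
Under exogeneity and monotonicity, PN = (p₁ − p₀) / p₁.
PN = (0.72624 − 0.26117) / 0.72624 = 0.46507 / 0.72624 ≈ 0.6404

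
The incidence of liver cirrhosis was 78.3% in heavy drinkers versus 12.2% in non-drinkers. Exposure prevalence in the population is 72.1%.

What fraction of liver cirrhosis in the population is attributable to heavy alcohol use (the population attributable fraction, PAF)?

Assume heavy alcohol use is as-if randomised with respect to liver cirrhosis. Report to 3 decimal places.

PAF ≈ 0.796

p₁ = 0.783, p₀ = 0.122.
Overall risk P(Y=1) = π·p₁ + (1−π)·p₀ = 0.721×0.783 + 0.279×0.122 = 0.59858.
Under exogeneity, PAF = [P(Y=1) − p₀] / P(Y=1).
PAF = (0.59858 − 0.122) / 0.59858 ≈ 0.7962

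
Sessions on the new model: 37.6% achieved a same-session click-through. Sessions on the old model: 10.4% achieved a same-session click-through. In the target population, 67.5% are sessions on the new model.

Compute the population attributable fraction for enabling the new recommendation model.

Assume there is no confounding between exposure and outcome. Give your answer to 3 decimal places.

p₁ = 0.376, p₀ = 0.104.
Overall risk P(Y=1) = π·p₁ + (1−π)·p₀ = 0.675×0.376 + 0.325×0.104 = 0.2876.
Under exogeneity, PAF = [P(Y=1) − p₀] / P(Y=1).
PAF = (0.2876 − 0.104) / 0.2876 ≈ 0.6384

PAF ≈ 0.638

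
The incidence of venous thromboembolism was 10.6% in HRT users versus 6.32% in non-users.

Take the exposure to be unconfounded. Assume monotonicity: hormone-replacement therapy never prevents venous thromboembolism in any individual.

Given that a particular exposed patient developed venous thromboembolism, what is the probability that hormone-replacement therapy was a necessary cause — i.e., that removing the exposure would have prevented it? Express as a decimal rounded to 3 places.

p₁ = 0.106, p₀ = 0.0632.
Under exogeneity and monotonicity, PN = (p₁ − p₀) / p₁.
PN = (0.106 − 0.0632) / 0.106 = 0.0428 / 0.106 ≈ 0.4038

PN ≈ 0.404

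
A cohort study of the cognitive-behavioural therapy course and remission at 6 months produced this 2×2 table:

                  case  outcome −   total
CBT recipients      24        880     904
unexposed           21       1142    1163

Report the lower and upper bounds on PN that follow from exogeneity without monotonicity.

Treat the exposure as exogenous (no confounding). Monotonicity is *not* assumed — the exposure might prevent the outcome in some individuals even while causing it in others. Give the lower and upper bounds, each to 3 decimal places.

p₁ = P(outcome | exposed) = 24/904 = 0.026549
p₀ = P(outcome | unexposed) = 21/1163 = 0.018057
Under exogeneity alone the bounds on PN are max{0,(p₁−p₀)/p₁} ≤ PN ≤ min{1,(1−p₀)/p₁}.
  lower = (p₁ − p₀)/p₁ = 0.0084919 / 0.026549 ≈ 0.3199
  upper = min{1, (1 − p₀)/p₁} = 0.98194 / 0.026549 ≈ 36.9865 → capped at 1

0.320 ≤ PN ≤ 1.000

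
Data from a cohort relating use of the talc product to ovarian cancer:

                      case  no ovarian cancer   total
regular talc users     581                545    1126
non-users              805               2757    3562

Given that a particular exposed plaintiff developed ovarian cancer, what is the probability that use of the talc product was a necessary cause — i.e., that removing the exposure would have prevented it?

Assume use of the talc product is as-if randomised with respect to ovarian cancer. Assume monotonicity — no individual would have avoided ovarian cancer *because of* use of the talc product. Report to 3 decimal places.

PN ≈ 0.562

p₁ = P(outcome | exposed) = 581/1126 = 0.51599
p₀ = P(outcome | unexposed) = 805/3562 = 0.226
Under exogeneity and monotonicity, PN = (p₁ − p₀) / p₁.
PN = (0.51599 − 0.226) / 0.51599 = 0.28999 / 0.51599 ≈ 0.5620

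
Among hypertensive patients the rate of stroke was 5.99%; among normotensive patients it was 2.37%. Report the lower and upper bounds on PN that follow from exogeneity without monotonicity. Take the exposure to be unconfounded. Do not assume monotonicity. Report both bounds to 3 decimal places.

p₁ = 0.0599, p₀ = 0.0237.
Under exogeneity alone the bounds on PN are max{0,(p₁−p₀)/p₁} ≤ PN ≤ min{1,(1−p₀)/p₁}.
  lower = (p₁ − p₀)/p₁ = 0.0362 / 0.0599 ≈ 0.6043
  upper = min{1, (1 − p₀)/p₁} = 0.9763 / 0.0599 ≈ 16.2988 → capped at 1

0.604 ≤ PN ≤ 1.000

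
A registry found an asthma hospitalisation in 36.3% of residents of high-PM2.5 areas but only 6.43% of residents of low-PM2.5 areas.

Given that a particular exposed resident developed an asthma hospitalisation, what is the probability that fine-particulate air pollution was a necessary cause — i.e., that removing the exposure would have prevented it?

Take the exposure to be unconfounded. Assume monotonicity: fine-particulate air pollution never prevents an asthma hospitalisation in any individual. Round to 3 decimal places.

p₁ = 0.363, p₀ = 0.0643.
Under exogeneity and monotonicity, PN = (p₁ − p₀) / p₁.
PN = (0.363 − 0.0643) / 0.363 = 0.2987 / 0.363 ≈ 0.8229

PN ≈ 0.823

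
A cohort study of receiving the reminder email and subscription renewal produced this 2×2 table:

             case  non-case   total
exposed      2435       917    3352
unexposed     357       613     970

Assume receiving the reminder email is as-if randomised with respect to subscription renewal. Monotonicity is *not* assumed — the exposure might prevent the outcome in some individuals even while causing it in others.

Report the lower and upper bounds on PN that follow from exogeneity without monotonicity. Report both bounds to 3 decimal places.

0.493 ≤ PN ≤ 0.870

p₁ = P(outcome | exposed) = 2435/3352 = 0.72643
p₀ = P(outcome | unexposed) = 357/970 = 0.36804
Under exogeneity alone the bounds on PN are max{0,(p₁−p₀)/p₁} ≤ PN ≤ min{1,(1−p₀)/p₁}.
  lower = (p₁ − p₀)/p₁ = 0.35839 / 0.72643 ≈ 0.4934
  upper = min{1, (1 − p₀)/p₁} = 0.63196 / 0.72643 ≈ 0.8699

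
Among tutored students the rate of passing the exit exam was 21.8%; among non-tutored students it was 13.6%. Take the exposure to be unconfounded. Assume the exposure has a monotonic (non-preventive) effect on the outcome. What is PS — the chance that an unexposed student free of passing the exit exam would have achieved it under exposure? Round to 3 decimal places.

PS ≈ 0.095

p₁ = 0.218, p₀ = 0.136.
Under exogeneity and monotonicity, PS = (p₁ − p₀) / (1 − p₀).
PS = (0.218 − 0.136) / (1 − 0.136) = 0.082 / 0.864 ≈ 0.0949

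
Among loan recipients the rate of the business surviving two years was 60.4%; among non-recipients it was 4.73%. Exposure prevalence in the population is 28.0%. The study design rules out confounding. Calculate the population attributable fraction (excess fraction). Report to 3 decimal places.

p₁ = 0.604, p₀ = 0.0473.
Overall risk P(Y=1) = π·p₁ + (1−π)·p₀ = 0.28×0.604 + 0.72×0.0473 = 0.20318.
Under exogeneity, PAF = [P(Y=1) − p₀] / P(Y=1).
PAF = (0.20318 − 0.0473) / 0.20318 ≈ 0.7672

PAF ≈ 0.767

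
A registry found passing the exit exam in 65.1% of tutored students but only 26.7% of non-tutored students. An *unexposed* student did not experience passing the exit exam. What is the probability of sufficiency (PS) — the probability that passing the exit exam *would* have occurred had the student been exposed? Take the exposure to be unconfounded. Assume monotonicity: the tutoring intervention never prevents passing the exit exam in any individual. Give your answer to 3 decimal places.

PS ≈ 0.524

p₁ = 0.651, p₀ = 0.267.
Under exogeneity and monotonicity, PS = (p₁ − p₀) / (1 − p₀).
PS = (0.651 − 0.267) / (1 − 0.267) = 0.384 / 0.733 ≈ 0.5239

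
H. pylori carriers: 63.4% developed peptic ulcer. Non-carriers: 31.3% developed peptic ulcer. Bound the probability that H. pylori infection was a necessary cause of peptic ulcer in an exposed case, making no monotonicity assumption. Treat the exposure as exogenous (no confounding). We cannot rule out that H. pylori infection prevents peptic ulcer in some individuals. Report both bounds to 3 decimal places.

0.506 ≤ PN ≤ 1.000

p₁ = 0.634, p₀ = 0.313.
Under exogeneity alone the bounds on PN are max{0,(p₁−p₀)/p₁} ≤ PN ≤ min{1,(1−p₀)/p₁}.
  lower = (p₁ − p₀)/p₁ = 0.321 / 0.634 ≈ 0.5063
  upper = min{1, (1 − p₀)/p₁} = 0.687 / 0.634 ≈ 1.0836 → capped at 1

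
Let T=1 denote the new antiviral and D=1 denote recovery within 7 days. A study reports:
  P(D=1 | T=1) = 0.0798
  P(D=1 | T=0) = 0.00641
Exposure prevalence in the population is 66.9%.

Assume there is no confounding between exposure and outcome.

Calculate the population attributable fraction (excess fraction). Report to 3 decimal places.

PAF ≈ 0.885

Let p₁ = 0.0798, p₀ = 0.00641.
Overall risk P(Y=1) = π·p₁ + (1−π)·p₀ = 0.669×0.0798 + 0.331×0.00641 = 0.055508.
Under exogeneity, PAF = [P(Y=1) − p₀] / P(Y=1).
PAF = (0.055508 − 0.00641) / 0.055508 ≈ 0.8845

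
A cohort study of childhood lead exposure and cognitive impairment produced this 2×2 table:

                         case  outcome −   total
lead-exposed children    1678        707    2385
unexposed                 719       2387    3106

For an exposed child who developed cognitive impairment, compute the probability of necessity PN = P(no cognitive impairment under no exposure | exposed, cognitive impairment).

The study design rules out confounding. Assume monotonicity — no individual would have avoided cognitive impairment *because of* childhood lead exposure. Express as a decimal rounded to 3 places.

p₁ = P(outcome | exposed) = 1678/2385 = 0.70356
p₀ = P(outcome | unexposed) = 719/3106 = 0.23149
Under exogeneity and monotonicity, PN = (p₁ − p₀)/p₁.
PN = (0.70356 − 0.23149) / 0.70356 ≈ 0.6710

PN ≈ 0.671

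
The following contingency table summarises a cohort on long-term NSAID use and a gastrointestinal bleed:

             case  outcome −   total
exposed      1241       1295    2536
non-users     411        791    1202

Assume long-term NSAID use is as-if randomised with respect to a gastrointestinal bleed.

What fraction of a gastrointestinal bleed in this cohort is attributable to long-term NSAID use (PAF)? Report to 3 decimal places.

p₁ = P(outcome | exposed) = 1241/2536 = 0.48935
p₀ = P(outcome | unexposed) = 411/1202 = 0.34193
Exposure prevalence π = 2536/3738 = 0.67844; overall risk P(Y=1) = 0.44195.
Under exogeneity, PAF = [P(Y=1) − p₀]/P(Y=1).
PAF = (0.44195 − 0.34193) / 0.44195 ≈ 0.2263

PAF ≈ 0.226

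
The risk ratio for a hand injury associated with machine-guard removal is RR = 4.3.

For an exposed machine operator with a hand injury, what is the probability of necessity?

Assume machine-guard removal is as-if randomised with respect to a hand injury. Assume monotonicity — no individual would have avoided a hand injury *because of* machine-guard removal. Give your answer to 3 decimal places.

Under exogeneity and monotonicity, PN = (RR − 1) / RR = 1 − 1/RR.
PN = (4.3 − 1) / 4.3 = 3.3 / 4.3 ≈ 0.7674

PN ≈ 0.767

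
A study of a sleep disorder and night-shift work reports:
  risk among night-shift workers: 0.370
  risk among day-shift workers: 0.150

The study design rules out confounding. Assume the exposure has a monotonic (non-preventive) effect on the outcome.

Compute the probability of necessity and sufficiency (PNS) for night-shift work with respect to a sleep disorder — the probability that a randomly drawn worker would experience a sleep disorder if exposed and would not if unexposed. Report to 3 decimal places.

PNS ≈ 0.220

Let p₁ = 0.37, p₀ = 0.15.
Under exogeneity and monotonicity, PNS = p₁ − p₀.
PNS = 0.37 − 0.15 = 0.22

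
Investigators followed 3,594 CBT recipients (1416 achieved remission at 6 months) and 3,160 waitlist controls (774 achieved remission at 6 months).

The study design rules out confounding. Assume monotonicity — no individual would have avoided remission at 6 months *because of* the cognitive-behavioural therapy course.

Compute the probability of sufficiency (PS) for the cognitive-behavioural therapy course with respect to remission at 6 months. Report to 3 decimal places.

p₁ = P(outcome | exposed) = 1416/3594 = 0.39399
p₀ = P(outcome | unexposed) = 774/3160 = 0.24494
Under exogeneity and monotonicity, PS = (p₁ − p₀) / (1 − p₀).
PS = (0.39399 − 0.24494) / (1 − 0.24494) = 0.14905 / 0.75506 ≈ 0.1974

PS ≈ 0.197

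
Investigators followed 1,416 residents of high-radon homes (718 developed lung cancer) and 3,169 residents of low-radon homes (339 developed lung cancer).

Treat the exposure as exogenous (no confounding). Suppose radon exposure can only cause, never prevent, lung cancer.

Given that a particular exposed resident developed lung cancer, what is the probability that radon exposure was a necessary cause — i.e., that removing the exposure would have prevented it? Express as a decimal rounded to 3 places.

p₁ = P(outcome | exposed) = 718/1416 = 0.50706
p₀ = P(outcome | unexposed) = 339/3169 = 0.10697
Under exogeneity and monotonicity, PN = (p₁ − p₀) / p₁.
PN = (0.50706 − 0.10697) / 0.50706 = 0.40009 / 0.50706 ≈ 0.7890

PN ≈ 0.789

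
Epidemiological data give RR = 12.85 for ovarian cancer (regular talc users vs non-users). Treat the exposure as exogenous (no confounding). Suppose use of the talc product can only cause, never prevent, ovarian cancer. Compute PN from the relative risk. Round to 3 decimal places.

Under exogeneity and monotonicity, PN = (RR − 1) / RR = 1 − 1/RR.
PN = (12.85 − 1) / 12.85 = 11.85 / 12.85 ≈ 0.9222

PN ≈ 0.922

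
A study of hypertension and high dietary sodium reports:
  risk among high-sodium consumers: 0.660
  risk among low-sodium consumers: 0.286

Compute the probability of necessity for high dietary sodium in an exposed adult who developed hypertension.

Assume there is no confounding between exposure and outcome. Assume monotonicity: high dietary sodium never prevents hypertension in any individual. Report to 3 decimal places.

PN ≈ 0.567

Let p₁ = 0.66, p₀ = 0.286.
Under exogeneity and monotonicity, PN = (p₁ − p₀) / p₁.
PN = (0.66 − 0.286) / 0.66 = 0.374 / 0.66 ≈ 0.5667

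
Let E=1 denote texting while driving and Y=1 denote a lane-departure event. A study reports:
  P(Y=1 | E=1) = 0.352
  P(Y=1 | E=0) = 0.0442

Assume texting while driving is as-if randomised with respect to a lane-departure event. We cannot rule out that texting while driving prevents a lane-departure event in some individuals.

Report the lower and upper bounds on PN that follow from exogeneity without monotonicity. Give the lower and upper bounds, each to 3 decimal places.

Let p₁ = 0.352, p₀ = 0.0442.
Under exogeneity alone the bounds on PN are max{0,(p₁−p₀)/p₁} ≤ PN ≤ min{1,(1−p₀)/p₁}.
  lower = (p₁ − p₀)/p₁ = 0.3078 / 0.352 ≈ 0.8744
  upper = min{1, (1 − p₀)/p₁} = 0.9558 / 0.352 ≈ 2.7153 → capped at 1

0.874 ≤ PN ≤ 1.000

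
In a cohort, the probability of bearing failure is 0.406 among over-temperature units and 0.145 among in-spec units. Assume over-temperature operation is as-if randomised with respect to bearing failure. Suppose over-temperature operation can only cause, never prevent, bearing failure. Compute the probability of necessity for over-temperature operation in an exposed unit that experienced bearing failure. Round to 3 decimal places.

Let p₁ = 0.406, p₀ = 0.145.
Under exogeneity and monotonicity, PN = (p₁ − p₀) / p₁.
PN = (0.406 − 0.145) / 0.406 = 0.261 / 0.406 ≈ 0.6429

PN ≈ 0.643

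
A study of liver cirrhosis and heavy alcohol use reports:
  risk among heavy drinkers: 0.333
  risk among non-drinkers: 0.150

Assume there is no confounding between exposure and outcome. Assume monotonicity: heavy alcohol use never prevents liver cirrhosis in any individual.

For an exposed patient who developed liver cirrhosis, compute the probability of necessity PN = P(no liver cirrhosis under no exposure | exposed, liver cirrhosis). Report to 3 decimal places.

PN ≈ 0.550

Let p₁ = 0.333, p₀ = 0.15.
Under exogeneity and monotonicity, PN = (p₁ − p₀) / p₁.
PN = (0.333 − 0.15) / 0.333 = 0.183 / 0.333 ≈ 0.5495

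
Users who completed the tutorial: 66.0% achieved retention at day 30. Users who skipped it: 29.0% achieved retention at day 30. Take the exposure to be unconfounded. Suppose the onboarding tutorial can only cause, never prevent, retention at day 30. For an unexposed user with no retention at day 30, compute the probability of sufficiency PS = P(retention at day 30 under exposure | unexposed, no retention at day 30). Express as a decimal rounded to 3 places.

PS ≈ 0.521

p₁ = 0.66, p₀ = 0.29.
Under exogeneity and monotonicity, PS = (p₁ − p₀) / (1 − p₀).
PS = (0.66 − 0.29) / (1 − 0.29) = 0.37 / 0.71 ≈ 0.5211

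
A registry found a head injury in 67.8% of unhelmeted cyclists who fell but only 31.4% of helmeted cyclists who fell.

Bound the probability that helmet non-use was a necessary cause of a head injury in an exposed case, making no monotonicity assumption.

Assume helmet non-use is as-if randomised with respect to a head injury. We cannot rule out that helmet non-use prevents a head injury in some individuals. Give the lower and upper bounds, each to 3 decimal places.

0.537 ≤ PN ≤ 1.000

p₁ = 0.678, p₀ = 0.314.
Under exogeneity alone the bounds on PN are max{0,(p₁−p₀)/p₁} ≤ PN ≤ min{1,(1−p₀)/p₁}.
  lower = (p₁ − p₀)/p₁ = 0.364 / 0.678 ≈ 0.5369
  upper = min{1, (1 − p₀)/p₁} = 0.686 / 0.678 ≈ 1.0118 → capped at 1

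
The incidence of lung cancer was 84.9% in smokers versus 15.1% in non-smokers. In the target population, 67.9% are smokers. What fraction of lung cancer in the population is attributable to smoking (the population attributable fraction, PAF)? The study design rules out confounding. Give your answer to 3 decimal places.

PAF ≈ 0.758

p₁ = 0.849, p₀ = 0.151.
Overall risk P(Y=1) = π·p₁ + (1−π)·p₀ = 0.679×0.849 + 0.321×0.151 = 0.62494.
Under exogeneity, PAF = [P(Y=1) − p₀] / P(Y=1).
PAF = (0.62494 − 0.151) / 0.62494 ≈ 0.7584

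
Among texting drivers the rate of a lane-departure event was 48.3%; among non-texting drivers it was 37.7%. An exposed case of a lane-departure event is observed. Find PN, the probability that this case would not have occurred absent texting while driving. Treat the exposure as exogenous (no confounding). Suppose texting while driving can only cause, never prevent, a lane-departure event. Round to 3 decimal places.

p₁ = 0.483, p₀ = 0.377.
Under exogeneity and monotonicity, PN = (p₁ − p₀) / p₁.
PN = (0.483 − 0.377) / 0.483 = 0.106 / 0.483 ≈ 0.2195

PN ≈ 0.219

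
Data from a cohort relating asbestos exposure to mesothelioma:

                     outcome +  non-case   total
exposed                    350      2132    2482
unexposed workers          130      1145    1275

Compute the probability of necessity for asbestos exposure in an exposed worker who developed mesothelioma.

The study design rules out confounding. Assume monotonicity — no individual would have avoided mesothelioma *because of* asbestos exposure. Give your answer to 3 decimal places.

p₁ = P(outcome | exposed) = 350/2482 = 0.14102
p₀ = P(outcome | unexposed) = 130/1275 = 0.10196
Under exogeneity and monotonicity, PN = (p₁ − p₀)/p₁.
PN = (0.14102 − 0.10196) / 0.14102 ≈ 0.2770

PN ≈ 0.277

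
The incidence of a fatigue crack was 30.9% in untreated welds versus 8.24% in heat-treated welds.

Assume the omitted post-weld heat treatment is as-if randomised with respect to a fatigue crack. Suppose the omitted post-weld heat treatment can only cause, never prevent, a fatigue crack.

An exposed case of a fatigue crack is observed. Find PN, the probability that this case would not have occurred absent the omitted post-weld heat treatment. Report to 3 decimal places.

PN ≈ 0.733

p₁ = 0.309, p₀ = 0.0824.
Under exogeneity and monotonicity, PN = (p₁ − p₀) / p₁.
PN = (0.309 − 0.0824) / 0.309 = 0.2266 / 0.309 ≈ 0.7333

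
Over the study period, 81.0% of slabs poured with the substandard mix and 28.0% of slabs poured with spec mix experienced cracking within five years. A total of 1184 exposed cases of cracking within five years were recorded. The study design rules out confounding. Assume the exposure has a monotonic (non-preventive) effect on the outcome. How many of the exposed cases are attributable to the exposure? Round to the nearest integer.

p₁ = 0.81, p₀ = 0.28.
PN = (p₁ − p₀)/p₁ = (0.81 − 0.28) / 0.81 ≈ 0.65432.
Attributable cases ≈ PN × (exposed cases) = 0.65432 × 1184 ≈ 774.72.

about 775 cases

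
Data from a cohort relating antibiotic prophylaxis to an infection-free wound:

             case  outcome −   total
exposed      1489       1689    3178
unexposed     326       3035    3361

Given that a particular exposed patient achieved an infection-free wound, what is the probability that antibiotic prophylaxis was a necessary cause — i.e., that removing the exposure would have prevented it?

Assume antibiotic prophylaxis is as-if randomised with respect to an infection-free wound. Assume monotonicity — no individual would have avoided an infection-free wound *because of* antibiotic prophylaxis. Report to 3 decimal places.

p₁ = P(outcome | exposed) = 1489/3178 = 0.46853
p₀ = P(outcome | unexposed) = 326/3361 = 0.096995
Under exogeneity and monotonicity, PN = (p₁ − p₀) / p₁.
PN = (0.46853 − 0.096995) / 0.46853 = 0.37154 / 0.46853 ≈ 0.7930

PN ≈ 0.793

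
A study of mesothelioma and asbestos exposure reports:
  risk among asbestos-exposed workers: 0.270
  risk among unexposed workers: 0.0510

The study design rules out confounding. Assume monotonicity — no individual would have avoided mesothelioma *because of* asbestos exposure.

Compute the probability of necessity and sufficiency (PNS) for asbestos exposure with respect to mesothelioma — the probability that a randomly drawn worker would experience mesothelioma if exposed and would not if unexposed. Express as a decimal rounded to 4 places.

PNS ≈ 0.2190

Let p₁ = 0.27, p₀ = 0.051.
Under exogeneity and monotonicity, PNS = p₁ − p₀.
PNS = 0.27 − 0.051 = 0.219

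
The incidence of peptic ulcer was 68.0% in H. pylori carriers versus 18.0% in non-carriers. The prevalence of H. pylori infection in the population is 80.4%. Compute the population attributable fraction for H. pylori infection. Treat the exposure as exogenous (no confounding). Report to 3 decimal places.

p₁ = 0.68, p₀ = 0.18.
Overall risk P(Y=1) = π·p₁ + (1−π)·p₀ = 0.804×0.68 + 0.196×0.18 = 0.582.
Under exogeneity, PAF = [P(Y=1) − p₀] / P(Y=1).
PAF = (0.582 − 0.18) / 0.582 ≈ 0.6907

PAF ≈ 0.691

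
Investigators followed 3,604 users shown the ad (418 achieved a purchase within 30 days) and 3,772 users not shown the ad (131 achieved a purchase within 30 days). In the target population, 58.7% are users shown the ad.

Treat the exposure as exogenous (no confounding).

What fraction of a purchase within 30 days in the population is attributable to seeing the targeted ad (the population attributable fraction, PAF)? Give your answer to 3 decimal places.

PAF ≈ 0.579

p₁ = P(outcome | exposed) = 418/3604 = 0.11598
p₀ = P(outcome | unexposed) = 131/3772 = 0.03473
Overall risk P(Y=1) = π·p₁ + (1−π)·p₀ = 0.587×0.11598 + 0.413×0.03473 = 0.082425.
Under exogeneity, PAF = [P(Y=1) − p₀] / P(Y=1).
PAF = (0.082425 − 0.03473) / 0.082425 ≈ 0.5787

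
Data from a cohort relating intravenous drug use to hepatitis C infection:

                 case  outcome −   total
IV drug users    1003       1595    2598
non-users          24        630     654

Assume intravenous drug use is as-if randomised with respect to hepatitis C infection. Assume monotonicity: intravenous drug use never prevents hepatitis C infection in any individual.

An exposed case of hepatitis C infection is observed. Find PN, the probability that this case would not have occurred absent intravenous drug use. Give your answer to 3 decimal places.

PN ≈ 0.905

p₁ = P(outcome | exposed) = 1003/2598 = 0.38607
p₀ = P(outcome | unexposed) = 24/654 = 0.036697
Under exogeneity and monotonicity, PN = (p₁ − p₀)/p₁.
PN = (0.38607 − 0.036697) / 0.38607 ≈ 0.9049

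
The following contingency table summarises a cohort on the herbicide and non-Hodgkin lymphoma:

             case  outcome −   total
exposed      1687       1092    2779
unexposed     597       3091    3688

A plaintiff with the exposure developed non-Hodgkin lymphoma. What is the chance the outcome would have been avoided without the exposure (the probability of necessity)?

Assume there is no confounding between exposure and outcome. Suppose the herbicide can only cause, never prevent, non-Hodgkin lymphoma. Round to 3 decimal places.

p₁ = P(outcome | exposed) = 1687/2779 = 0.60705
p₀ = P(outcome | unexposed) = 597/3688 = 0.16188
Under exogeneity and monotonicity, PN = (p₁ − p₀)/p₁.
PN = (0.60705 − 0.16188) / 0.60705 ≈ 0.7333

PN ≈ 0.733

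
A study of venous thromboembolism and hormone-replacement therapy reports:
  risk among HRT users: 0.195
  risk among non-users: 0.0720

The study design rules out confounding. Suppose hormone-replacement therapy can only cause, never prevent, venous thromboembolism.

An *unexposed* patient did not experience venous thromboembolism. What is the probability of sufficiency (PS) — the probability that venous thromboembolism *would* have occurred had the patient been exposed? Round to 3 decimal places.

Let p₁ = 0.195, p₀ = 0.072.
Under exogeneity and monotonicity, PS = (p₁ − p₀) / (1 − p₀).
PS = (0.195 − 0.072) / (1 − 0.072) = 0.123 / 0.928 ≈ 0.1325

PS ≈ 0.133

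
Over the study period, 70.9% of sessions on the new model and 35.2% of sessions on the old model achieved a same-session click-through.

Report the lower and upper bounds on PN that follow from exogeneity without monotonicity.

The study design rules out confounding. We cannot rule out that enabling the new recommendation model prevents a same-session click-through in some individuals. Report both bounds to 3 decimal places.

p₁ = 0.709, p₀ = 0.352.
Under exogeneity alone the bounds on PN are max{0,(p₁−p₀)/p₁} ≤ PN ≤ min{1,(1−p₀)/p₁}.
  lower = (p₁ − p₀)/p₁ = 0.357 / 0.709 ≈ 0.5035
  upper = min{1, (1 − p₀)/p₁} = 0.648 / 0.709 ≈ 0.9140

0.504 ≤ PN ≤ 0.914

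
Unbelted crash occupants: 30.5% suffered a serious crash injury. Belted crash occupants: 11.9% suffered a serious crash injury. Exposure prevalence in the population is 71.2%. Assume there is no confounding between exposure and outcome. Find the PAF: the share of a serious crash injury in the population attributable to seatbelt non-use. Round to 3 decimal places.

p₁ = 0.305, p₀ = 0.119.
Overall risk P(Y=1) = π·p₁ + (1−π)·p₀ = 0.712×0.305 + 0.288×0.119 = 0.25143.
Under exogeneity, PAF = [P(Y=1) − p₀] / P(Y=1).
PAF = (0.25143 − 0.119) / 0.25143 ≈ 0.5267

PAF ≈ 0.527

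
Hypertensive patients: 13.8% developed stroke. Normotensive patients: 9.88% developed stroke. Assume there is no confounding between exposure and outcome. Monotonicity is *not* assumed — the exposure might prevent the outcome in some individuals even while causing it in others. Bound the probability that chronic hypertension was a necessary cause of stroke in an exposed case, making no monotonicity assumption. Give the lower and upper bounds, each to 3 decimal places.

0.284 ≤ PN ≤ 1.000

p₁ = 0.138, p₀ = 0.0988.
Under exogeneity alone the bounds on PN are max{0,(p₁−p₀)/p₁} ≤ PN ≤ min{1,(1−p₀)/p₁}.
  lower = (p₁ − p₀)/p₁ = 0.0392 / 0.138 ≈ 0.2841
  upper = min{1, (1 − p₀)/p₁} = 0.9012 / 0.138 ≈ 6.5304 → capped at 1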